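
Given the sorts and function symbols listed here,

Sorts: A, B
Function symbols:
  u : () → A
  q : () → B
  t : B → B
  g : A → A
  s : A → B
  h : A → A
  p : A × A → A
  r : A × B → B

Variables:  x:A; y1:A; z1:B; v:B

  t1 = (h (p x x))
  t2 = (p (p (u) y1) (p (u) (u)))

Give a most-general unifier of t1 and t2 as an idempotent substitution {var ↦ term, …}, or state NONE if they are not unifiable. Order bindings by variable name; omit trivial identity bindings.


NONE (not unifiable)

head clash or occurs-check failure — not unifiable


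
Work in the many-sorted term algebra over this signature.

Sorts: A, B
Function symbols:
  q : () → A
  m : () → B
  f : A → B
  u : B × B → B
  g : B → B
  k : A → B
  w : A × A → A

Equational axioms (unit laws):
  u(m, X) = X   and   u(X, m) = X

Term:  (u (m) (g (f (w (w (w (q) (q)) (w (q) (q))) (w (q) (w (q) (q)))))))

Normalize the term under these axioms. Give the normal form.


normal form = (g (f (w (w (w (q) (q)) (w (q) (q))) (w (q) (w (q) (q))))))

1. (u (m) (g (f (w (w (w (q) (q)) (w (q) (q))) (w (q) (w (q) (q)))))))  →  (g (f (w (w (w (q) (q)) (w (q) (q))) (w (q) (w (q) (q))))))


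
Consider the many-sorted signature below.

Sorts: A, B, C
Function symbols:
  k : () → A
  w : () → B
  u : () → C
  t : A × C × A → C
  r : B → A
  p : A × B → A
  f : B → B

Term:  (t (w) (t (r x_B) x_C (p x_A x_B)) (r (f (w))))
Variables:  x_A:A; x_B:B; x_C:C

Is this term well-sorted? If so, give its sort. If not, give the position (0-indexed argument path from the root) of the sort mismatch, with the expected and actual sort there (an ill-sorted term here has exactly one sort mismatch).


  (w) : B
      x_B : B
    (r x_B) : A
    x_C : C
      x_A : A
      x_B : B
    (p x_A x_B) : A
  (t (r x_B) x_C (p x_A x_B)) : C
      (w) : B
    (f (w)) : B
  (r (f (w))) : A
(t (w) (t (r x_B) x_C (p x_A x_B)) (r (f (w)))) : ✗ arg 0 at [0] has sort B, expected A

ill-sorted at position [0]: expected A, got B


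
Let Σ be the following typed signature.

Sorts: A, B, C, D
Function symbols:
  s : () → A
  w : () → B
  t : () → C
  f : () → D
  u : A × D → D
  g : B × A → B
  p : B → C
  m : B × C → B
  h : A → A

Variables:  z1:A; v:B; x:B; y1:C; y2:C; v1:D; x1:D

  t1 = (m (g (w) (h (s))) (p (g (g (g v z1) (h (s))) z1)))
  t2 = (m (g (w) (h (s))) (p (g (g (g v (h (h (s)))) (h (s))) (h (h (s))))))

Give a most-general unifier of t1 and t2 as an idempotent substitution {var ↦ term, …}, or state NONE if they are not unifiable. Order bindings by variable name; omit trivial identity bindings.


{z1 ↦ (h (h (s)))}


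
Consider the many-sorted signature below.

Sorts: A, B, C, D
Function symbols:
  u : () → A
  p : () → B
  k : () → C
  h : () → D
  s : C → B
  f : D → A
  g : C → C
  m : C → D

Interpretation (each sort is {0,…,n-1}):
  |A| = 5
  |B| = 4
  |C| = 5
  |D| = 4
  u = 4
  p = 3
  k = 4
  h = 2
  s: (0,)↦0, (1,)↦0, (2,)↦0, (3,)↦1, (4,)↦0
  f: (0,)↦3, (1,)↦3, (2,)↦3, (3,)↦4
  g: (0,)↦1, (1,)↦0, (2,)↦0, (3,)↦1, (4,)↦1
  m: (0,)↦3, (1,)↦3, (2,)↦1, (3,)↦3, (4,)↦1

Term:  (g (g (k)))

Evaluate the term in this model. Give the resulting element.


  k = 4
  (g (k)) = g(4,) = 1
  (g (g (k))) = g(1,) = 0

value = 0


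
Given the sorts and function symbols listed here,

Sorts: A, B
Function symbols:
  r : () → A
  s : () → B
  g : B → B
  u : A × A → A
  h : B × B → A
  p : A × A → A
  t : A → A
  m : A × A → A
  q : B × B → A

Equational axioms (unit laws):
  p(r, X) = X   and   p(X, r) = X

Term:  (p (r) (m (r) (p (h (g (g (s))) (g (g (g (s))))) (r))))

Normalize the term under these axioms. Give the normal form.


1. (p (r) (m (r) (p (h (g (g (s))) (g (g (g (s))))) (r))))  →  (m (r) (p (h (g (g (s))) (g (g (g (s))))) (r)))
2. (m (r) (p (h (g (g (s))) (g (g (g (s))))) (r)))  →  (m (r) (h (g (g (s))) (g (g (g (s))))))

normal form = (m (r) (h (g (g (s))) (g (g (g (s))))))


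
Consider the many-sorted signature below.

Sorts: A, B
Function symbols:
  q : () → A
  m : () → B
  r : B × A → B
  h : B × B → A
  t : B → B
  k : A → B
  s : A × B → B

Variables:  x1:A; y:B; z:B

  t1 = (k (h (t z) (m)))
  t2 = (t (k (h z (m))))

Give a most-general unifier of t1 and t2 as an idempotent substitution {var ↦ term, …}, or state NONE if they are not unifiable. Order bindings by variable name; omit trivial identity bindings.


head clash or occurs-check failure — not unifiable

NONE (not unifiable)


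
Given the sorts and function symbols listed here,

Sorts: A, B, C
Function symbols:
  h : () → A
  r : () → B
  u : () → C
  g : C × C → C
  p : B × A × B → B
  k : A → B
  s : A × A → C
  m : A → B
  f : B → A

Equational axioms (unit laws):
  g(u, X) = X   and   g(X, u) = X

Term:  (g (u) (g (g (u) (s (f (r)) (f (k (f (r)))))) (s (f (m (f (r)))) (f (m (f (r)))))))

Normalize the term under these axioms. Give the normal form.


normal form = (g (s (f (r)) (f (k (f (r))))) (s (f (m (f (r)))) (f (m (f (r))))))

1. (g (u) (g (g (u) (s (f (r)) (f (k (f (r)))))) (s (f (m (f (r)))) (f (m (f (r)))))))  →  (g (g (u) (s (f (r)) (f (k (f (r)))))) (s (f (m (f (r)))) (f (m (f (r))))))
2. (g (g (u) (s (f (r)) (f (k (f (r)))))) (s (f (m (f (r)))) (f (m (f (r))))))  →  (g (s (f (r)) (f (k (f (r))))) (s (f (m (f (r)))) (f (m (f (r))))))


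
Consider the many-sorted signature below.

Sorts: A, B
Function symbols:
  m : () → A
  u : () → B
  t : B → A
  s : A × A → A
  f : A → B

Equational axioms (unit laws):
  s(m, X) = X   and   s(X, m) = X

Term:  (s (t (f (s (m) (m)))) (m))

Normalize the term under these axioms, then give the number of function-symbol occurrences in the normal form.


1. (s (t (f (s (m) (m)))) (m))  →  (t (f (s (m) (m))))
2. (t (f (s (m) (m))))  →  (t (f (m)))
normal form: (t (f (m)))

size = 3


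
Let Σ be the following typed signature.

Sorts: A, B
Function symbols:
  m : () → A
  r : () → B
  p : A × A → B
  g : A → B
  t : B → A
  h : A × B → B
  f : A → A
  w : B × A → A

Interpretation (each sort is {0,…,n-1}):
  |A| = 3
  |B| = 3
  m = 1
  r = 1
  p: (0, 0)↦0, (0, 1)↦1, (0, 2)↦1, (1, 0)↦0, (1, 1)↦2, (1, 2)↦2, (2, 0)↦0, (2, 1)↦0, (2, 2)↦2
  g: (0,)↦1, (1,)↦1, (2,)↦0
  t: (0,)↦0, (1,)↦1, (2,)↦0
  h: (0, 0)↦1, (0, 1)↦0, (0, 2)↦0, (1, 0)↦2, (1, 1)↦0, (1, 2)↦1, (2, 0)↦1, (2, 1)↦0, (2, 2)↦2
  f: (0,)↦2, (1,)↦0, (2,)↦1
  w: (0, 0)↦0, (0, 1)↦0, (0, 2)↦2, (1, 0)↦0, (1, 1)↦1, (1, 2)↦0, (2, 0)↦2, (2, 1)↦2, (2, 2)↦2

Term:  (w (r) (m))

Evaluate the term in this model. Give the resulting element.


  r = 1
  m = 1
  (w (r) (m)) = w(1, 1) = 1

value = 1


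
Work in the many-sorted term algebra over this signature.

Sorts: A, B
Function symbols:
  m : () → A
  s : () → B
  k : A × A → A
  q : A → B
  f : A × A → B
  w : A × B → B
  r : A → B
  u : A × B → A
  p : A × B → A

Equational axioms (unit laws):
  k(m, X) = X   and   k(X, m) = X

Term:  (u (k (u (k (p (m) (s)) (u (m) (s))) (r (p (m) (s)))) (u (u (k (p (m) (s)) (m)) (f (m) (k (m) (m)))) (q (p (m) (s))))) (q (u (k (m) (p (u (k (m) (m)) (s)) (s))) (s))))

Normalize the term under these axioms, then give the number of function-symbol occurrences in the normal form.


size = 34

1. (u (k (u (k (p (m) (s)) (u (m) (s))) (r (p (m) (s)))) (u (u (k (p (m) (s)) (m)) (f (m) (k (m) (m)))) (q (p (m) (s))))) (q (u (k (m) (p (u (k (m) (m)) (s)) (s))) (s))))  →  (u (k (u (k (p (m) (s)) (u (m) (s))) (r (p (m) (s)))) (u (u (p (m) (s)) (f (m) (k (m) (m)))) (q (p (m) (s))))) (q (u (k (m) (p (u (k (m) (m)) (s)) (s))) (s))))
2. (u (k (u (k (p (m) (s)) (u (m) (s))) (r (p (m) (s)))) (u (u (p (m) (s)) (f (m) (k (m) (m)))) (q (p (m) (s))))) (q (u (k (m) (p (u (k (m) (m)) (s)) (s))) (s))))  →  (u (k (u (k (p (m) (s)) (u (m) (s))) (r (p (m) (s)))) (u (u (p (m) (s)) (f (m) (m))) (q (p (m) (s))))) (q (u (k (m) (p (u (k (m) (m)) (s)) (s))) (s))))
3. (u (k (u (k (p (m) (s)) (u (m) (s))) (r (p (m) (s)))) (u (u (p (m) (s)) (f (m) (m))) (q (p (m) (s))))) (q (u (k (m) (p (u (k (m) (m)) (s)) (s))) (s))))  →  (u (k (u (k (p (m) (s)) (u (m) (s))) (r (p (m) (s)))) (u (u (p (m) (s)) (f (m) (m))) (q (p (m) (s))))) (q (u (p (u (k (m) (m)) (s)) (s)) (s))))
4. (u (k (u (k (p (m) (s)) (u (m) (s))) (r (p (m) (s)))) (u (u (p (m) (s)) (f (m) (m))) (q (p (m) (s))))) (q (u (p (u (k (m) (m)) (s)) (s)) (s))))  →  (u (k (u (k (p (m) (s)) (u (m) (s))) (r (p (m) (s)))) (u (u (p (m) (s)) (f (m) (m))) (q (p (m) (s))))) (q (u (p (u (m) (s)) (s)) (s))))
normal form: (u (k (u (k (p (m) (s)) (u (m) (s))) (r (p (m) (s)))) (u (u (p (m) (s)) (f (m) (m))) (q (p (m) (s))))) (q (u (p (u (m) (s)) (s)) (s))))


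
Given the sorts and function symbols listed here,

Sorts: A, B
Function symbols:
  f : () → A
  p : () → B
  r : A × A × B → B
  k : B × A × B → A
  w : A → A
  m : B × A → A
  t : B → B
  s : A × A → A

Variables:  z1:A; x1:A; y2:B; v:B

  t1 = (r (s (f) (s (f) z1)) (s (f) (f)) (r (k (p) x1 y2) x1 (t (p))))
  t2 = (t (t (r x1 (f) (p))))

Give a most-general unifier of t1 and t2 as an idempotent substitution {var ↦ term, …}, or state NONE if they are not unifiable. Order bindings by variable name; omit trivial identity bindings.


NONE (not unifiable)

head clash or occurs-check failure — not unifiable


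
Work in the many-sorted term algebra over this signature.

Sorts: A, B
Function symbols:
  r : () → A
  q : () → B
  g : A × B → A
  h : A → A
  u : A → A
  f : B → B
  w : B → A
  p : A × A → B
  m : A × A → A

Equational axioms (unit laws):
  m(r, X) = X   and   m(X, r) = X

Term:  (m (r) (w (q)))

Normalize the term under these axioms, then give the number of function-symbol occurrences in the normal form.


size = 2

1. (m (r) (w (q)))  →  (w (q))
normal form: (w (q))


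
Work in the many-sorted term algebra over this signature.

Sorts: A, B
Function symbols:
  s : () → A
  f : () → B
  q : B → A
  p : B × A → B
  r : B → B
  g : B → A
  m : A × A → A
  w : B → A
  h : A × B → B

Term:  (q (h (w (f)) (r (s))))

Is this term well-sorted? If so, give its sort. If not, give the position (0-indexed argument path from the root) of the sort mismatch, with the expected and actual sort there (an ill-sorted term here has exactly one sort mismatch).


      (f) : B
    (w (f)) : A
      (s) : A
    (r (s)) : ✗ arg 0 at [0, 1, 0] has sort A, expected B

ill-sorted at position [0, 1, 0]: expected B, got A


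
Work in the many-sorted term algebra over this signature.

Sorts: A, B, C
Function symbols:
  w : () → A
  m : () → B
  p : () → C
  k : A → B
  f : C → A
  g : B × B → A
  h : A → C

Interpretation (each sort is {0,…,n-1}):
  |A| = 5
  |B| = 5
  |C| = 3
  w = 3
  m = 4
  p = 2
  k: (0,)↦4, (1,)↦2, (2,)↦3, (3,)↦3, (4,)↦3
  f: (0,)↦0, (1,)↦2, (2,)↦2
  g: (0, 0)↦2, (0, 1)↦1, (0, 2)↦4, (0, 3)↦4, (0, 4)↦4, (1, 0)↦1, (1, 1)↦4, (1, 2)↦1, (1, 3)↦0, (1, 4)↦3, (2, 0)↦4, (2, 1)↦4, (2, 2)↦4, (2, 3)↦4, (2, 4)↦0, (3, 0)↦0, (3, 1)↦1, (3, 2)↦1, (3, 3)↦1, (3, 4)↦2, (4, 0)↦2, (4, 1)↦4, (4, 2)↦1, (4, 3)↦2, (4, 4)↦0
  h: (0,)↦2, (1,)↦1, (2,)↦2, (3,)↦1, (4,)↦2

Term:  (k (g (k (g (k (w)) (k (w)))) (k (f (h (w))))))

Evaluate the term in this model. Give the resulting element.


value = 3

  w = 3
  (k (w)) = k(3,) = 3
  w = 3
  (k (w)) = k(3,) = 3
  (g (k (w)) (k (w))) = g(3, 3) = 1
  (k (g (k (w)) (k (w)))) = k(1,) = 2
  w = 3
  (h (w)) = h(3,) = 1
  (f (h (w))) = f(1,) = 2
  (k (f (h (w)))) = k(2,) = 3
  (g (k (g (k (w)) (k (w)))) (k (f (h (w))))) = g(2, 3) = 4
  (k (g (k (g (k (w)) (k (w)))) (k (f (h (w)))))) = k(4,) = 3


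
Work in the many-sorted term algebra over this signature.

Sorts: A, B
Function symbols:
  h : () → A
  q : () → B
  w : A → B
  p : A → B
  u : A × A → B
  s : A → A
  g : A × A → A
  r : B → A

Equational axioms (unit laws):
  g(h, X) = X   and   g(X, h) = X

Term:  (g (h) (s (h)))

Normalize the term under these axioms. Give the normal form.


normal form = (s (h))

1. (g (h) (s (h)))  →  (s (h))


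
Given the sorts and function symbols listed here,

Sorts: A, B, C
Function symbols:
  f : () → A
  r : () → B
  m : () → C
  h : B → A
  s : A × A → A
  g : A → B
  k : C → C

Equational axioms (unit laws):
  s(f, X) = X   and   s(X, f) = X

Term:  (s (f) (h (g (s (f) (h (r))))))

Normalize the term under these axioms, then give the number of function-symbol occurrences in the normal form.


size = 4

1. (s (f) (h (g (s (f) (h (r))))))  →  (h (g (s (f) (h (r)))))
2. (h (g (s (f) (h (r)))))  →  (h (g (h (r))))
normal form: (h (g (h (r))))


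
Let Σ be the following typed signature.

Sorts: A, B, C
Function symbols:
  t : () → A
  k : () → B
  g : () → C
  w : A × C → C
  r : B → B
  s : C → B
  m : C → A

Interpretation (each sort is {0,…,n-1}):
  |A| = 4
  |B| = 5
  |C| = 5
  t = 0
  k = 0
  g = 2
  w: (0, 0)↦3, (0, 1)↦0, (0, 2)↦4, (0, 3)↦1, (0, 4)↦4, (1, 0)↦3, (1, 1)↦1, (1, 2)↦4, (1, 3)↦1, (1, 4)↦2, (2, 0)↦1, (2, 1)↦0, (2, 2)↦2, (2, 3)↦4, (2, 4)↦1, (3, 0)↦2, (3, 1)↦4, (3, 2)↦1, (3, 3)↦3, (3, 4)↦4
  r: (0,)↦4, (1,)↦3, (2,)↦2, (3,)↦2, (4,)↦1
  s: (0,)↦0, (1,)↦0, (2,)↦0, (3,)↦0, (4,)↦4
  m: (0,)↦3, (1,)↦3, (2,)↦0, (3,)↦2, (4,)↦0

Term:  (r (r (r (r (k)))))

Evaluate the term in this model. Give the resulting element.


value = 2

  k = 0
  (r (k)) = r(0,) = 4
  (r (r (k))) = r(4,) = 1
  (r (r (r (k)))) = r(1,) = 3
  (r (r (r (r (k))))) = r(3,) = 2


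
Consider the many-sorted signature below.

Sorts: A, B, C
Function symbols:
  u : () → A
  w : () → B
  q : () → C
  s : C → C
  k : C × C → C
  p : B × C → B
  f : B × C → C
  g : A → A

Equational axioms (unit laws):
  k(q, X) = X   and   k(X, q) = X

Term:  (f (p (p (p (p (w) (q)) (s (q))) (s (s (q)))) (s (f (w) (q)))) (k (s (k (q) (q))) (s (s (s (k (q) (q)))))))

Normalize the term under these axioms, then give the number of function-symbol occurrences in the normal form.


1. (f (p (p (p (p (w) (q)) (s (q))) (s (s (q)))) (s (f (w) (q)))) (k (s (k (q) (q))) (s (s (s (k (q) (q)))))))  →  (f (p (p (p (p (w) (q)) (s (q))) (s (s (q)))) (s (f (w) (q)))) (k (s (q)) (s (s (s (k (q) (q)))))))
2. (f (p (p (p (p (w) (q)) (s (q))) (s (s (q)))) (s (f (w) (q)))) (k (s (q)) (s (s (s (k (q) (q)))))))  →  (f (p (p (p (p (w) (q)) (s (q))) (s (s (q)))) (s (f (w) (q)))) (k (s (q)) (s (s (s (q))))))
normal form: (f (p (p (p (p (w) (q)) (s (q))) (s (s (q)))) (s (f (w) (q)))) (k (s (q)) (s (s (s (q))))))

size = 23


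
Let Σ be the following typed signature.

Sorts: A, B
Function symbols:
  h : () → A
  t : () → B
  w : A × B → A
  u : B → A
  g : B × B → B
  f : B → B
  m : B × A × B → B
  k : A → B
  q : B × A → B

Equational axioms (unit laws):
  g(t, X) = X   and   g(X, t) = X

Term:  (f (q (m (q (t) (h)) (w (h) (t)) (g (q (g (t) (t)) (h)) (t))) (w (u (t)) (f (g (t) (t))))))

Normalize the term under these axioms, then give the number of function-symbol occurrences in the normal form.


size = 17

1. (f (q (m (q (t) (h)) (w (h) (t)) (g (q (g (t) (t)) (h)) (t))) (w (u (t)) (f (g (t) (t))))))  →  (f (q (m (q (t) (h)) (w (h) (t)) (q (g (t) (t)) (h))) (w (u (t)) (f (g (t) (t))))))
2. (f (q (m (q (t) (h)) (w (h) (t)) (q (g (t) (t)) (h))) (w (u (t)) (f (g (t) (t))))))  →  (f (q (m (q (t) (h)) (w (h) (t)) (q (t) (h))) (w (u (t)) (f (g (t) (t))))))
3. (f (q (m (q (t) (h)) (w (h) (t)) (q (t) (h))) (w (u (t)) (f (g (t) (t))))))  →  (f (q (m (q (t) (h)) (w (h) (t)) (q (t) (h))) (w (u (t)) (f (t)))))
normal form: (f (q (m (q (t) (h)) (w (h) (t)) (q (t) (h))) (w (u (t)) (f (t)))))


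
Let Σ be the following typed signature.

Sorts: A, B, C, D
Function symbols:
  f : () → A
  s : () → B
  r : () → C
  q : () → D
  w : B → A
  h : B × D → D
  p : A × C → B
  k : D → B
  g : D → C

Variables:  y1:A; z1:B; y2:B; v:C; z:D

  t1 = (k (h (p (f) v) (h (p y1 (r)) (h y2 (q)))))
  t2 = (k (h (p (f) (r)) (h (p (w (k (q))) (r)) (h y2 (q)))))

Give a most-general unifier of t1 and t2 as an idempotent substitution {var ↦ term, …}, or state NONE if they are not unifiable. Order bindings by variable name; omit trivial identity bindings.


{v ↦ (r), y1 ↦ (w (k (q)))}


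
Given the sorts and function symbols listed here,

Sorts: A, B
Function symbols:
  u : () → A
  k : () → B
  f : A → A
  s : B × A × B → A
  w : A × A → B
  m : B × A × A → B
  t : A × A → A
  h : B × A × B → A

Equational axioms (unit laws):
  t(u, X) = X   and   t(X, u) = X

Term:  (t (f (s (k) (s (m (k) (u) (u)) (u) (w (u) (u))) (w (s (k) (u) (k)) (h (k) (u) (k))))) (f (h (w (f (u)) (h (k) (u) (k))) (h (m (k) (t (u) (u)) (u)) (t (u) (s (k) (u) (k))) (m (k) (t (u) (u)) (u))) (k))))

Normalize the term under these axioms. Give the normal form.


normal form = (t (f (s (k) (s (m (k) (u) (u)) (u) (w (u) (u))) (w (s (k) (u) (k)) (h (k) (u) (k))))) (f (h (w (f (u)) (h (k) (u) (k))) (h (m (k) (u) (u)) (s (k) (u) (k)) (m (k) (u) (u))) (k))))

1. (t (f (s (k) (s (m (k) (u) (u)) (u) (w (u) (u))) (w (s (k) (u) (k)) (h (k) (u) (k))))) (f (h (w (f (u)) (h (k) (u) (k))) (h (m (k) (t (u) (u)) (u)) (t (u) (s (k) (u) (k))) (m (k) (t (u) (u)) (u))) (k))))  →  (t (f (s (k) (s (m (k) (u) (u)) (u) (w (u) (u))) (w (s (k) (u) (k)) (h (k) (u) (k))))) (f (h (w (f (u)) (h (k) (u) (k))) (h (m (k) (u) (u)) (t (u) (s (k) (u) (k))) (m (k) (t (u) (u)) (u))) (k))))
2. (t (f (s (k) (s (m (k) (u) (u)) (u) (w (u) (u))) (w (s (k) (u) (k)) (h (k) (u) (k))))) (f (h (w (f (u)) (h (k) (u) (k))) (h (m (k) (u) (u)) (t (u) (s (k) (u) (k))) (m (k) (t (u) (u)) (u))) (k))))  →  (t (f (s (k) (s (m (k) (u) (u)) (u) (w (u) (u))) (w (s (k) (u) (k)) (h (k) (u) (k))))) (f (h (w (f (u)) (h (k) (u) (k))) (h (m (k) (u) (u)) (s (k) (u) (k)) (m (k) (t (u) (u)) (u))) (k))))
3. (t (f (s (k) (s (m (k) (u) (u)) (u) (w (u) (u))) (w (s (k) (u) (k)) (h (k) (u) (k))))) (f (h (w (f (u)) (h (k) (u) (k))) (h (m (k) (u) (u)) (s (k) (u) (k)) (m (k) (t (u) (u)) (u))) (k))))  →  (t (f (s (k) (s (m (k) (u) (u)) (u) (w (u) (u))) (w (s (k) (u) (k)) (h (k) (u) (k))))) (f (h (w (f (u)) (h (k) (u) (k))) (h (m (k) (u) (u)) (s (k) (u) (k)) (m (k) (u) (u))) (k))))


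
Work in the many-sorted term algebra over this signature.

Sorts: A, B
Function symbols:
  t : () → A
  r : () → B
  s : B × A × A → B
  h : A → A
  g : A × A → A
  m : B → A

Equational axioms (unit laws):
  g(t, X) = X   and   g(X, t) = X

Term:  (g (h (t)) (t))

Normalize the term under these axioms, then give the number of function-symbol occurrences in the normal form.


1. (g (h (t)) (t))  →  (h (t))
normal form: (h (t))

size = 2


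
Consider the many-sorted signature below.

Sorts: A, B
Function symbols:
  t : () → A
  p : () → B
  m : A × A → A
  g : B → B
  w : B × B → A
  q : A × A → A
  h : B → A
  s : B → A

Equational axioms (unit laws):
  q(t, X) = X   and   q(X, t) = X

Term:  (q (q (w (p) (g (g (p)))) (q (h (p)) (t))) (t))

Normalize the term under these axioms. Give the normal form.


normal form = (q (w (p) (g (g (p)))) (h (p)))

1. (q (q (w (p) (g (g (p)))) (q (h (p)) (t))) (t))  →  (q (w (p) (g (g (p)))) (q (h (p)) (t)))
2. (q (w (p) (g (g (p)))) (q (h (p)) (t)))  →  (q (w (p) (g (g (p)))) (h (p)))


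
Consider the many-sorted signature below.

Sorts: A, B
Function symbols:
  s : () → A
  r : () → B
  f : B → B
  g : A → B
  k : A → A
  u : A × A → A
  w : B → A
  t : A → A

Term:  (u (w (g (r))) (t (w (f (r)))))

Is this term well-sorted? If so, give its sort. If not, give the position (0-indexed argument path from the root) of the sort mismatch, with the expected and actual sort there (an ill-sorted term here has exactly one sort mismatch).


ill-sorted at position [0, 0, 0]: expected A, got B

      (r) : B
    (g (r)) : ✗ arg 0 at [0, 0, 0] has sort B, expected A
        (r) : B
      (f (r)) : B
    (w (f (r))) : A
  (t (w (f (r)))) : A


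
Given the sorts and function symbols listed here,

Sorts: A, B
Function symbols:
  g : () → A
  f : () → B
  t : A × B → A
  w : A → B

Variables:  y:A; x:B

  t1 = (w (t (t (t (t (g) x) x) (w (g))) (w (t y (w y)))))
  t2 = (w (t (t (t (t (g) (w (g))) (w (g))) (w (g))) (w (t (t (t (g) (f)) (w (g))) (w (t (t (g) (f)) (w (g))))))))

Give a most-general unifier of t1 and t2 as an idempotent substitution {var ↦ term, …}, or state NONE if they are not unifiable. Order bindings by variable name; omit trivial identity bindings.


{x ↦ (w (g)), y ↦ (t (t (g) (f)) (w (g)))}


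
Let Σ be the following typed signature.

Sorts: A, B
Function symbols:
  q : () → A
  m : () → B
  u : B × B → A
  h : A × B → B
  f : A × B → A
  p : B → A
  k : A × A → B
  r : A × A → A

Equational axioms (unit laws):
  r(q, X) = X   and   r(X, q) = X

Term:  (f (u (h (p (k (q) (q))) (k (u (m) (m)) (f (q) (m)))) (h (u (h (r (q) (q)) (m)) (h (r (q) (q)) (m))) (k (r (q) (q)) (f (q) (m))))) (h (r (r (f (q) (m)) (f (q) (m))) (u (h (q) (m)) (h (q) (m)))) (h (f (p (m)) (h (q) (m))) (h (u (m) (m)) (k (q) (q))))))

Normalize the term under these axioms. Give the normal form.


normal form = (f (u (h (p (k (q) (q))) (k (u (m) (m)) (f (q) (m)))) (h (u (h (q) (m)) (h (q) (m))) (k (q) (f (q) (m))))) (h (r (r (f (q) (m)) (f (q) (m))) (u (h (q) (m)) (h (q) (m)))) (h (f (p (m)) (h (q) (m))) (h (u (m) (m)) (k (q) (q))))))

1. (f (u (h (p (k (q) (q))) (k (u (m) (m)) (f (q) (m)))) (h (u (h (r (q) (q)) (m)) (h (r (q) (q)) (m))) (k (r (q) (q)) (f (q) (m))))) (h (r (r (f (q) (m)) (f (q) (m))) (u (h (q) (m)) (h (q) (m)))) (h (f (p (m)) (h (q) (m))) (h (u (m) (m)) (k (q) (q))))))  →  (f (u (h (p (k (q) (q))) (k (u (m) (m)) (f (q) (m)))) (h (u (h (q) (m)) (h (r (q) (q)) (m))) (k (r (q) (q)) (f (q) (m))))) (h (r (r (f (q) (m)) (f (q) (m))) (u (h (q) (m)) (h (q) (m)))) (h (f (p (m)) (h (q) (m))) (h (u (m) (m)) (k (q) (q))))))
2. (f (u (h (p (k (q) (q))) (k (u (m) (m)) (f (q) (m)))) (h (u (h (q) (m)) (h (r (q) (q)) (m))) (k (r (q) (q)) (f (q) (m))))) (h (r (r (f (q) (m)) (f (q) (m))) (u (h (q) (m)) (h (q) (m)))) (h (f (p (m)) (h (q) (m))) (h (u (m) (m)) (k (q) (q))))))  →  (f (u (h (p (k (q) (q))) (k (u (m) (m)) (f (q) (m)))) (h (u (h (q) (m)) (h (q) (m))) (k (r (q) (q)) (f (q) (m))))) (h (r (r (f (q) (m)) (f (q) (m))) (u (h (q) (m)) (h (q) (m)))) (h (f (p (m)) (h (q) (m))) (h (u (m) (m)) (k (q) (q))))))
3. (f (u (h (p (k (q) (q))) (k (u (m) (m)) (f (q) (m)))) (h (u (h (q) (m)) (h (q) (m))) (k (r (q) (q)) (f (q) (m))))) (h (r (r (f (q) (m)) (f (q) (m))) (u (h (q) (m)) (h (q) (m)))) (h (f (p (m)) (h (q) (m))) (h (u (m) (m)) (k (q) (q))))))  →  (f (u (h (p (k (q) (q))) (k (u (m) (m)) (f (q) (m)))) (h (u (h (q) (m)) (h (q) (m))) (k (q) (f (q) (m))))) (h (r (r (f (q) (m)) (f (q) (m))) (u (h (q) (m)) (h (q) (m)))) (h (f (p (m)) (h (q) (m))) (h (u (m) (m)) (k (q) (q))))))


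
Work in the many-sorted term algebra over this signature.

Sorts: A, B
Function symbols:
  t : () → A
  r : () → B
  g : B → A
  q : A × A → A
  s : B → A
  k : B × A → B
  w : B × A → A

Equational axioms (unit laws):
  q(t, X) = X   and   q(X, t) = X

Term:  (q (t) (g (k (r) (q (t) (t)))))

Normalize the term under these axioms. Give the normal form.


normal form = (g (k (r) (t)))

1. (q (t) (g (k (r) (q (t) (t)))))  →  (g (k (r) (q (t) (t))))
2. (g (k (r) (q (t) (t))))  →  (g (k (r) (t)))


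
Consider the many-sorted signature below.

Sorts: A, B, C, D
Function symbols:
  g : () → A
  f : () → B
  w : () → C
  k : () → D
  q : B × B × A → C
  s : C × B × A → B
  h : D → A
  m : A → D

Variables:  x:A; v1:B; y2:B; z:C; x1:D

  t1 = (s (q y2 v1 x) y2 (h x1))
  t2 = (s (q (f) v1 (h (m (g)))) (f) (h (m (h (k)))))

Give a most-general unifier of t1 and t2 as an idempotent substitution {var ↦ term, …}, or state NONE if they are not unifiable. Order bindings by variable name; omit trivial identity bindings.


{x ↦ (h (m (g))), x1 ↦ (m (h (k))), y2 ↦ (f)}


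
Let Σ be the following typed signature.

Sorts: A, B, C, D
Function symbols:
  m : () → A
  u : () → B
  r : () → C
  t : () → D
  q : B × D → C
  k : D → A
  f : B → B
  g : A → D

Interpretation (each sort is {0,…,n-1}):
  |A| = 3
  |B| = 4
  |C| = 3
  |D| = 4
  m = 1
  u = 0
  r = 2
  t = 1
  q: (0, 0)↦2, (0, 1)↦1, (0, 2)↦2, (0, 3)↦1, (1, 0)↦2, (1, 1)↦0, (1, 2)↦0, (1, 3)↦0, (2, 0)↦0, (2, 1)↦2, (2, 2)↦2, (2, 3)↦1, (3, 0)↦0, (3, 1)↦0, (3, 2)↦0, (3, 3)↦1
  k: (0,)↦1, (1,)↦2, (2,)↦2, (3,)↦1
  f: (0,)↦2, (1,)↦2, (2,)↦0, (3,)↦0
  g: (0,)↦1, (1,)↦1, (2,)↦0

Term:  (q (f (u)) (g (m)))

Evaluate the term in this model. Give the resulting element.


value = 2

  u = 0
  (f (u)) = f(0,) = 2
  m = 1
  (g (m)) = g(1,) = 1
  (q (f (u)) (g (m))) = q(2, 1) = 2


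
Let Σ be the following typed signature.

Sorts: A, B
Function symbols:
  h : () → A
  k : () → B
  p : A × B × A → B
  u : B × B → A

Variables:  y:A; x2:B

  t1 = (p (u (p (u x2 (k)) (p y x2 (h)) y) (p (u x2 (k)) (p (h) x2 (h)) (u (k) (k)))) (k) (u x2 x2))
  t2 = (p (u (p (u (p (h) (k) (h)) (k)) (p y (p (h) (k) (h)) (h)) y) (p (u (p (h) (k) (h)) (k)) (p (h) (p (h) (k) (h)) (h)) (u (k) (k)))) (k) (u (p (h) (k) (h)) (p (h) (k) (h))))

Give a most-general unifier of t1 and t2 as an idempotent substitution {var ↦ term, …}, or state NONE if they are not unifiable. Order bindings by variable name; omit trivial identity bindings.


{x2 ↦ (p (h) (k) (h))}


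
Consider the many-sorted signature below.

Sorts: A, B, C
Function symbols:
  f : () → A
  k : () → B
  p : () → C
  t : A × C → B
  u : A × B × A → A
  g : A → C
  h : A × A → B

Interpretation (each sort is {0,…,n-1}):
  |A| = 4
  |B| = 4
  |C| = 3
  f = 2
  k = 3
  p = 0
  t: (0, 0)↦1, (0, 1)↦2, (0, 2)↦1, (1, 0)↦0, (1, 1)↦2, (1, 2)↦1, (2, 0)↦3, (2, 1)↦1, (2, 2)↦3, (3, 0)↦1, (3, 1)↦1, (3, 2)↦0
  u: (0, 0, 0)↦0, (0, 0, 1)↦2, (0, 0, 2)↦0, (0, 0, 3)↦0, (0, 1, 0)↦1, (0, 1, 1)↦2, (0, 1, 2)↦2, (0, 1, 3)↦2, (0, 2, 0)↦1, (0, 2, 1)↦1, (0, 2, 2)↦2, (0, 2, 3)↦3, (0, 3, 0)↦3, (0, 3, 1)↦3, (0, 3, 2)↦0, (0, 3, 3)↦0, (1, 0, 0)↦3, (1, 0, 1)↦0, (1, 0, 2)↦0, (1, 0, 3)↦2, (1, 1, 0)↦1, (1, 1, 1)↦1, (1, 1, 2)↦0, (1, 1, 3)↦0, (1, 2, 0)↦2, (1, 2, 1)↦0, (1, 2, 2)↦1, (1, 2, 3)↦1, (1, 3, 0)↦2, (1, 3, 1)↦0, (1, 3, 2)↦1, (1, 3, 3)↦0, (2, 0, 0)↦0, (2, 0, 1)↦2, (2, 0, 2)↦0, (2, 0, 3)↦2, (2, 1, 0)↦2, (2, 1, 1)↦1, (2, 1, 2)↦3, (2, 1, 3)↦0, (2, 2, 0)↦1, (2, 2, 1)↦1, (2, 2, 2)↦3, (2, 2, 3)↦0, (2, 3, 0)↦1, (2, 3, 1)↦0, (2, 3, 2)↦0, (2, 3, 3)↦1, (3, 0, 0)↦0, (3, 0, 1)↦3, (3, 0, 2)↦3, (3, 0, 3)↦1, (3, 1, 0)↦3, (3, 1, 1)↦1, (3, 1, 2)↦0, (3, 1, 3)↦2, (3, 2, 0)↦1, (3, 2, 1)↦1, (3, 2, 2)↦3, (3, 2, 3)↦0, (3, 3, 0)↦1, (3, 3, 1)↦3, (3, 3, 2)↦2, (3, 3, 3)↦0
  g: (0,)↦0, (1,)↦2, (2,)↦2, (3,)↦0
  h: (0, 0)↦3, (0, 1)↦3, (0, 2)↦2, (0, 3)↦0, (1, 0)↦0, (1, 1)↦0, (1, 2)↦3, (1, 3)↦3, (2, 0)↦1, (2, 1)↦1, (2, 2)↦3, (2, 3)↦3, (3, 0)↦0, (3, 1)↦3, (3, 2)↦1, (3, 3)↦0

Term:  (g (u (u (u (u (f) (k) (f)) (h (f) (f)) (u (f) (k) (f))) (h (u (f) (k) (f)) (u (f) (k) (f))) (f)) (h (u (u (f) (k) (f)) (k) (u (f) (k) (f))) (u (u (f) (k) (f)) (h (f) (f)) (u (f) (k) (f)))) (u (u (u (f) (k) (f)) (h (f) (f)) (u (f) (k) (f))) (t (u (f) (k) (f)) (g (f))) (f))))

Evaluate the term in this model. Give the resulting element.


value = 0

  f = 2
  k = 3
  f = 2
  (u (f) (k) (f)) = u(2, 3, 2) = 0
  f = 2
  f = 2
  (h (f) (f)) = h(2, 2) = 3
  f = 2
  k = 3
  f = 2
  (u (f) (k) (f)) = u(2, 3, 2) = 0
  (u (u (f) (k) (f)) (h (f) (f)) (u (f) (k) (f))) = u(0, 3, 0) = 3
  f = 2
  k = 3
  f = 2
  (u (f) (k) (f)) = u(2, 3, 2) = 0
  f = 2
  k = 3
  f = 2
  (u (f) (k) (f)) = u(2, 3, 2) = 0
  (h (u (f) (k) (f)) (u (f) (k) (f))) = h(0, 0) = 3
  f = 2
  (u (u (u (f) (k) (f)) (h (f) (f)) (u (f) (k) (f))) (h (u (f) (k) (f)) (u (f) (k) (f))) (f)) = u(3, 3, 2) = 2
  f = 2
  k = 3
  f = 2
  (u (f) (k) (f)) = u(2, 3, 2) = 0
  k = 3
  f = 2
  k = 3
  f = 2
  (u (f) (k) (f)) = u(2, 3, 2) = 0
  (u (u (f) (k) (f)) (k) (u (f) (k) (f))) = u(0, 3, 0) = 3
  f = 2
  k = 3
  f = 2
  (u (f) (k) (f)) = u(2, 3, 2) = 0
  f = 2
  f = 2
  (h (f) (f)) = h(2, 2) = 3
  f = 2
  k = 3
  f = 2
  (u (f) (k) (f)) = u(2, 3, 2) = 0
  (u (u (f) (k) (f)) (h (f) (f)) (u (f) (k) (f))) = u(0, 3, 0) = 3
  (h (u (u (f) (k) (f)) (k) (u (f) (k) (f))) (u (u (f) (k) (f)) (h (f) (f)) (u (f) (k) (f)))) = h(3, 3) = 0
  f = 2
  k = 3
  f = 2
  (u (f) (k) (f)) = u(2, 3, 2) = 0
  f = 2
  f = 2
  (h (f) (f)) = h(2, 2) = 3
  f = 2
  k = 3
  f = 2
  (u (f) (k) (f)) = u(2, 3, 2) = 0
  (u (u (f) (k) (f)) (h (f) (f)) (u (f) (k) (f))) = u(0, 3, 0) = 3
  f = 2
  k = 3
  f = 2
  (u (f) (k) (f)) = u(2, 3, 2) = 0
  f = 2
  (g (f)) = g(2,) = 2
  (t (u (f) (k) (f)) (g (f))) = t(0, 2) = 1
  f = 2
  (u (u (u (f) (k) (f)) (h (f) (f)) (u (f) (k) (f))) (t (u (f) (k) (f)) (g (f))) (f)) = u(3, 1, 2) = 0
  (u (u (u (u (f) (k) (f)) (h (f) (f)) (u (f) (k) (f))) (h (u (f) (k) (f)) (u (f) (k) (f))) (f)) (h (u (u (f) (k) (f)) (k) (u (f) (k) (f))) (u (u (f) (k) (f)) (h (f) (f)) (u (f) (k) (f)))) (u (u (u (f) (k) (f)) (h (f) (f)) (u (f) (k) (f))) (t (u (f) (k) (f)) (g (f))) (f))) = u(2, 0, 0) = 0
  (g (u (u (u (u (f) (k) (f)) (h (f) (f)) (u (f) (k) (f))) (h (u (f) (k) (f)) (u (f) (k) (f))) (f)) (h (u (u (f) (k) (f)) (k) (u (f) (k) (f))) (u (u (f) (k) (f)) (h (f) (f)) (u (f) (k) (f)))) (u (u (u (f) (k) (f)) (h (f) (f)) (u (f) (k) (f))) (t (u (f) (k) (f)) (g (f))) (f)))) = g(0,) = 0


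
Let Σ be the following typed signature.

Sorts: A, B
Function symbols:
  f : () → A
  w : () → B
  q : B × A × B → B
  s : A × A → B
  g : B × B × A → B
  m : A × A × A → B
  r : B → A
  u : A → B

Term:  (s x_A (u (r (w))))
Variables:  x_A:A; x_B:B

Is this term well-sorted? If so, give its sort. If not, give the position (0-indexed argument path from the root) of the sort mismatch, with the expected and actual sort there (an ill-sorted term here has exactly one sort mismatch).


ill-sorted at position [1]: expected A, got B

  x_A : A
      (w) : B
    (r (w)) : A
  (u (r (w))) : B
(s x_A (u (r (w)))) : ✗ arg 1 at [1] has sort B, expected A


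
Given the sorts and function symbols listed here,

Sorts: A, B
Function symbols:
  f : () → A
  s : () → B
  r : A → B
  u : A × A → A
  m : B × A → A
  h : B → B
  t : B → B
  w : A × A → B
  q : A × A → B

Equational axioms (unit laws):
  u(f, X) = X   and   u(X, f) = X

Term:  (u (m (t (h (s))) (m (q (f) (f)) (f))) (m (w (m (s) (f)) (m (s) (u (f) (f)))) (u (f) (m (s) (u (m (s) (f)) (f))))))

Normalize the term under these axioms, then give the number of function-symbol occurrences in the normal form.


1. (u (m (t (h (s))) (m (q (f) (f)) (f))) (m (w (m (s) (f)) (m (s) (u (f) (f)))) (u (f) (m (s) (u (m (s) (f)) (f))))))  →  (u (m (t (h (s))) (m (q (f) (f)) (f))) (m (w (m (s) (f)) (m (s) (f))) (u (f) (m (s) (u (m (s) (f)) (f))))))
2. (u (m (t (h (s))) (m (q (f) (f)) (f))) (m (w (m (s) (f)) (m (s) (f))) (u (f) (m (s) (u (m (s) (f)) (f))))))  →  (u (m (t (h (s))) (m (q (f) (f)) (f))) (m (w (m (s) (f)) (m (s) (f))) (m (s) (u (m (s) (f)) (f)))))
3. (u (m (t (h (s))) (m (q (f) (f)) (f))) (m (w (m (s) (f)) (m (s) (f))) (m (s) (u (m (s) (f)) (f)))))  →  (u (m (t (h (s))) (m (q (f) (f)) (f))) (m (w (m (s) (f)) (m (s) (f))) (m (s) (m (s) (f)))))
normal form: (u (m (t (h (s))) (m (q (f) (f)) (f))) (m (w (m (s) (f)) (m (s) (f))) (m (s) (m (s) (f)))))

size = 23


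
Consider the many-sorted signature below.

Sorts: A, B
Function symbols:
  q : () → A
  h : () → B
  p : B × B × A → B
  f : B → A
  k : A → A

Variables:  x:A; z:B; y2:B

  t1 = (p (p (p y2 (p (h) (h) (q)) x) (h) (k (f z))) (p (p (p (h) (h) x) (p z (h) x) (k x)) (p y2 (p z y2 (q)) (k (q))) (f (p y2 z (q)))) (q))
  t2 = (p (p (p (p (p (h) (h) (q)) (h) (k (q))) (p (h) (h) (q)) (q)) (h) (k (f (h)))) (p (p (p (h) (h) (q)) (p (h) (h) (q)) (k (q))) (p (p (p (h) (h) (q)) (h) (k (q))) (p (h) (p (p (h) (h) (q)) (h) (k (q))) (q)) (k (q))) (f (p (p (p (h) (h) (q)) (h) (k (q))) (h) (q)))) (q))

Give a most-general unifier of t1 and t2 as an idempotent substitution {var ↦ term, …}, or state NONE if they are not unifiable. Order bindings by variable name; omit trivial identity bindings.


{x ↦ (q), y2 ↦ (p (p (h) (h) (q)) (h) (k (q))), z ↦ (h)}


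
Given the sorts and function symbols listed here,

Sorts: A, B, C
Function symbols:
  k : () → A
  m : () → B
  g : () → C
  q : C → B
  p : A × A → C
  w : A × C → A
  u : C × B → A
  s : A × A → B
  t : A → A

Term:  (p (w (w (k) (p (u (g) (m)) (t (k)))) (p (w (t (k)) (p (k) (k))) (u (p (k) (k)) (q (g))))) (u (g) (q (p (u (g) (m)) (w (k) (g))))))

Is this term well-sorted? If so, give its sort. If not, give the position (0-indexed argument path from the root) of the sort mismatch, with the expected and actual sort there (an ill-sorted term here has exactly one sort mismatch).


well-sorted; sort = C

      (k) : A
          (g) : C
          (m) : B
        (u (g) (m)) : A
          (k) : A
        (t (k)) : A
      (p (u (g) (m)) (t (k))) : C
    (w (k) (p (u (g) (m)) (t (k)))) : A
          (k) : A
        (t (k)) : A
          (k) : A
          (k) : A
        (p (k) (k)) : C
      (w (t (k)) (p (k) (k))) : A
          (k) : A
          (k) : A
        (p (k) (k)) : C
          (g) : C
        (q (g)) : B
      (u (p (k) (k)) (q (g))) : A
    (p (w (t (k)) (p (k) (k))) (u (p (k) (k)) (q (g)))) : C
  (w (w (k) (p (u (g) (m)) (t (k)))) (p (w (t (k)) (p (k) (k))) (u (p (k) (k)) (q (g))))) : A
    (g) : C
          (g) : C
          (m) : B
        (u (g) (m)) : A
          (k) : A
          (g) : C
        (w (k) (g)) : A
      (p (u (g) (m)) (w (k) (g))) : C
    (q (p (u (g) (m)) (w (k) (g)))) : B
  (u (g) (q (p (u (g) (m)) (w (k) (g))))) : A
(p (w (w (k) (p (u (g) (m)) (t (k)))) (p (w (t (k)) (p (k) (k))) (u (p (k) (k)) (q (g))))) (u (g) (q (p (u (g) (m)) (w (k) (g)))))) : C


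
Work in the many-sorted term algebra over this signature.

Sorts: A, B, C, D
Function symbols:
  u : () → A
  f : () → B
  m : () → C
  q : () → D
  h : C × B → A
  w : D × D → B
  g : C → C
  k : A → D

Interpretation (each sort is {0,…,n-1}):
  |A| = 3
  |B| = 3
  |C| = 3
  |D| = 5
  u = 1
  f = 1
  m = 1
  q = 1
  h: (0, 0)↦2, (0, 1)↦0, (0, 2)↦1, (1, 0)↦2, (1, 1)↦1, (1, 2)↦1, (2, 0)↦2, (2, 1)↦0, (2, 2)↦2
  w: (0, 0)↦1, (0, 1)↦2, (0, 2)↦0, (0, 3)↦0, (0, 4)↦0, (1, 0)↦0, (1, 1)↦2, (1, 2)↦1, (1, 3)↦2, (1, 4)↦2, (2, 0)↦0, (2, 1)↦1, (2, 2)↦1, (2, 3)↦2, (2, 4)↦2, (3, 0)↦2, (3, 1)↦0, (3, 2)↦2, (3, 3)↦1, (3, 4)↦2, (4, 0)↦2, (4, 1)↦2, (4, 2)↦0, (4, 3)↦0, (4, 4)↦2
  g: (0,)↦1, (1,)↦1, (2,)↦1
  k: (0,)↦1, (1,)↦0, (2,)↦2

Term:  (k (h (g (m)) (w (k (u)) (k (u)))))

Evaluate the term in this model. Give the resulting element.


value = 0

  m = 1
  (g (m)) = g(1,) = 1
  u = 1
  (k (u)) = k(1,) = 0
  u = 1
  (k (u)) = k(1,) = 0
  (w (k (u)) (k (u))) = w(0, 0) = 1
  (h (g (m)) (w (k (u)) (k (u)))) = h(1, 1) = 1
  (k (h (g (m)) (w (k (u)) (k (u))))) = k(1,) = 0


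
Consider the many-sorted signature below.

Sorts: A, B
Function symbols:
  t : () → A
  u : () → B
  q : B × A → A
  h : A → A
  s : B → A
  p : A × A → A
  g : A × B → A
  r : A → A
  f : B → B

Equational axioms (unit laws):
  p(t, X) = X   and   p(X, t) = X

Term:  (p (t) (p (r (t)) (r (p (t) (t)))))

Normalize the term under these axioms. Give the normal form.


1. (p (t) (p (r (t)) (r (p (t) (t)))))  →  (p (r (t)) (r (p (t) (t))))
2. (p (r (t)) (r (p (t) (t))))  →  (p (r (t)) (r (t)))

normal form = (p (r (t)) (r (t)))


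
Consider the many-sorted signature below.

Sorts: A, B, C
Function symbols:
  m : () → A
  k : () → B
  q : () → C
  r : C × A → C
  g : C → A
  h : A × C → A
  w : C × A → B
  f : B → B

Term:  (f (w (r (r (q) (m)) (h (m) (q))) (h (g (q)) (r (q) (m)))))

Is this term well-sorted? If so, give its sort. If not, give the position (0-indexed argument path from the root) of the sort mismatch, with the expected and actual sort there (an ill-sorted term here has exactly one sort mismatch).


well-sorted; sort = B

        (q) : C
        (m) : A
      (r (q) (m)) : C
        (m) : A
        (q) : C
      (h (m) (q)) : A
    (r (r (q) (m)) (h (m) (q))) : C
        (q) : C
      (g (q)) : A
        (q) : C
        (m) : A
      (r (q) (m)) : C
    (h (g (q)) (r (q) (m))) : A
  (w (r (r (q) (m)) (h (m) (q))) (h (g (q)) (r (q) (m)))) : B
(f (w (r (r (q) (m)) (h (m) (q))) (h (g (q)) (r (q) (m))))) : B


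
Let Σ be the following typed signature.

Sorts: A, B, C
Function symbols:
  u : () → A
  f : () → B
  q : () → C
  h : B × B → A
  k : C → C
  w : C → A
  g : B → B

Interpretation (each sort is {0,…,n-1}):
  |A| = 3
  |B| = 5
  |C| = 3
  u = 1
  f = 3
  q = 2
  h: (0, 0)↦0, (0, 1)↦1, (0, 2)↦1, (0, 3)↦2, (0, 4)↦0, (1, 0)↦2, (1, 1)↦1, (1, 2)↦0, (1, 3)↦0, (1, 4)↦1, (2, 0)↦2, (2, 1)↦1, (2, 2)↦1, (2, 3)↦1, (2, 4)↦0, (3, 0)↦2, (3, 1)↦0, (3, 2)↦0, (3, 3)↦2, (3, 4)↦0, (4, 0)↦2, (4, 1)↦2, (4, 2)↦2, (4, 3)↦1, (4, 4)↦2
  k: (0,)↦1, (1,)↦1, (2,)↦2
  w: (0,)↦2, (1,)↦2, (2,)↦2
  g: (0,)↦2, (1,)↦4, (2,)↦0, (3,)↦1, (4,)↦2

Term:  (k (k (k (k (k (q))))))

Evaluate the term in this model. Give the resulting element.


value = 2

  q = 2
  (k (q)) = k(2,) = 2
  (k (k (q))) = k(2,) = 2
  (k (k (k (q)))) = k(2,) = 2
  (k (k (k (k (q))))) = k(2,) = 2
  (k (k (k (k (k (q)))))) = k(2,) = 2


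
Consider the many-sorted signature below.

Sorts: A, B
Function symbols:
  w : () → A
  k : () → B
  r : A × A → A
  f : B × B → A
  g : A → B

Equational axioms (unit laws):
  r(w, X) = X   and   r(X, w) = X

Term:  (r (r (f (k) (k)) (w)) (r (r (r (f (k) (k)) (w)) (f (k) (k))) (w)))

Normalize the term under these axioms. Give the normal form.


1. (r (r (f (k) (k)) (w)) (r (r (r (f (k) (k)) (w)) (f (k) (k))) (w)))  →  (r (f (k) (k)) (r (r (r (f (k) (k)) (w)) (f (k) (k))) (w)))
2. (r (f (k) (k)) (r (r (r (f (k) (k)) (w)) (f (k) (k))) (w)))  →  (r (f (k) (k)) (r (r (f (k) (k)) (w)) (f (k) (k))))
3. (r (f (k) (k)) (r (r (f (k) (k)) (w)) (f (k) (k))))  →  (r (f (k) (k)) (r (f (k) (k)) (f (k) (k))))

normal form = (r (f (k) (k)) (r (f (k) (k)) (f (k) (k))))


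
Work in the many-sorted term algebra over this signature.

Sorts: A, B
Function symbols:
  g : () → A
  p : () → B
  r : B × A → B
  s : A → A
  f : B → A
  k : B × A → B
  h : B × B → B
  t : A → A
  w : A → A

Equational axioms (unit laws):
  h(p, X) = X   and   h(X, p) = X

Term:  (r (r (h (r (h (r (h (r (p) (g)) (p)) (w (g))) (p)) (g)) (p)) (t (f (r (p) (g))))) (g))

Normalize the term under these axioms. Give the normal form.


normal form = (r (r (r (r (r (p) (g)) (w (g))) (g)) (t (f (r (p) (g))))) (g))

1. (r (r (h (r (h (r (h (r (p) (g)) (p)) (w (g))) (p)) (g)) (p)) (t (f (r (p) (g))))) (g))  →  (r (r (r (h (r (h (r (p) (g)) (p)) (w (g))) (p)) (g)) (t (f (r (p) (g))))) (g))
2. (r (r (r (h (r (h (r (p) (g)) (p)) (w (g))) (p)) (g)) (t (f (r (p) (g))))) (g))  →  (r (r (r (r (h (r (p) (g)) (p)) (w (g))) (g)) (t (f (r (p) (g))))) (g))
3. (r (r (r (r (h (r (p) (g)) (p)) (w (g))) (g)) (t (f (r (p) (g))))) (g))  →  (r (r (r (r (r (p) (g)) (w (g))) (g)) (t (f (r (p) (g))))) (g))


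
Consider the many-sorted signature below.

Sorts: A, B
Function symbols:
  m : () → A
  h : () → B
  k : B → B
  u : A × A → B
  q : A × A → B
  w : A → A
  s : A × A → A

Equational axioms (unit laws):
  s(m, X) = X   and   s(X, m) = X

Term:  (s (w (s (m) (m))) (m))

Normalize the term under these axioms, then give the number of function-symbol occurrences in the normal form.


size = 2

1. (s (w (s (m) (m))) (m))  →  (w (s (m) (m)))
2. (w (s (m) (m)))  →  (w (m))
normal form: (w (m))


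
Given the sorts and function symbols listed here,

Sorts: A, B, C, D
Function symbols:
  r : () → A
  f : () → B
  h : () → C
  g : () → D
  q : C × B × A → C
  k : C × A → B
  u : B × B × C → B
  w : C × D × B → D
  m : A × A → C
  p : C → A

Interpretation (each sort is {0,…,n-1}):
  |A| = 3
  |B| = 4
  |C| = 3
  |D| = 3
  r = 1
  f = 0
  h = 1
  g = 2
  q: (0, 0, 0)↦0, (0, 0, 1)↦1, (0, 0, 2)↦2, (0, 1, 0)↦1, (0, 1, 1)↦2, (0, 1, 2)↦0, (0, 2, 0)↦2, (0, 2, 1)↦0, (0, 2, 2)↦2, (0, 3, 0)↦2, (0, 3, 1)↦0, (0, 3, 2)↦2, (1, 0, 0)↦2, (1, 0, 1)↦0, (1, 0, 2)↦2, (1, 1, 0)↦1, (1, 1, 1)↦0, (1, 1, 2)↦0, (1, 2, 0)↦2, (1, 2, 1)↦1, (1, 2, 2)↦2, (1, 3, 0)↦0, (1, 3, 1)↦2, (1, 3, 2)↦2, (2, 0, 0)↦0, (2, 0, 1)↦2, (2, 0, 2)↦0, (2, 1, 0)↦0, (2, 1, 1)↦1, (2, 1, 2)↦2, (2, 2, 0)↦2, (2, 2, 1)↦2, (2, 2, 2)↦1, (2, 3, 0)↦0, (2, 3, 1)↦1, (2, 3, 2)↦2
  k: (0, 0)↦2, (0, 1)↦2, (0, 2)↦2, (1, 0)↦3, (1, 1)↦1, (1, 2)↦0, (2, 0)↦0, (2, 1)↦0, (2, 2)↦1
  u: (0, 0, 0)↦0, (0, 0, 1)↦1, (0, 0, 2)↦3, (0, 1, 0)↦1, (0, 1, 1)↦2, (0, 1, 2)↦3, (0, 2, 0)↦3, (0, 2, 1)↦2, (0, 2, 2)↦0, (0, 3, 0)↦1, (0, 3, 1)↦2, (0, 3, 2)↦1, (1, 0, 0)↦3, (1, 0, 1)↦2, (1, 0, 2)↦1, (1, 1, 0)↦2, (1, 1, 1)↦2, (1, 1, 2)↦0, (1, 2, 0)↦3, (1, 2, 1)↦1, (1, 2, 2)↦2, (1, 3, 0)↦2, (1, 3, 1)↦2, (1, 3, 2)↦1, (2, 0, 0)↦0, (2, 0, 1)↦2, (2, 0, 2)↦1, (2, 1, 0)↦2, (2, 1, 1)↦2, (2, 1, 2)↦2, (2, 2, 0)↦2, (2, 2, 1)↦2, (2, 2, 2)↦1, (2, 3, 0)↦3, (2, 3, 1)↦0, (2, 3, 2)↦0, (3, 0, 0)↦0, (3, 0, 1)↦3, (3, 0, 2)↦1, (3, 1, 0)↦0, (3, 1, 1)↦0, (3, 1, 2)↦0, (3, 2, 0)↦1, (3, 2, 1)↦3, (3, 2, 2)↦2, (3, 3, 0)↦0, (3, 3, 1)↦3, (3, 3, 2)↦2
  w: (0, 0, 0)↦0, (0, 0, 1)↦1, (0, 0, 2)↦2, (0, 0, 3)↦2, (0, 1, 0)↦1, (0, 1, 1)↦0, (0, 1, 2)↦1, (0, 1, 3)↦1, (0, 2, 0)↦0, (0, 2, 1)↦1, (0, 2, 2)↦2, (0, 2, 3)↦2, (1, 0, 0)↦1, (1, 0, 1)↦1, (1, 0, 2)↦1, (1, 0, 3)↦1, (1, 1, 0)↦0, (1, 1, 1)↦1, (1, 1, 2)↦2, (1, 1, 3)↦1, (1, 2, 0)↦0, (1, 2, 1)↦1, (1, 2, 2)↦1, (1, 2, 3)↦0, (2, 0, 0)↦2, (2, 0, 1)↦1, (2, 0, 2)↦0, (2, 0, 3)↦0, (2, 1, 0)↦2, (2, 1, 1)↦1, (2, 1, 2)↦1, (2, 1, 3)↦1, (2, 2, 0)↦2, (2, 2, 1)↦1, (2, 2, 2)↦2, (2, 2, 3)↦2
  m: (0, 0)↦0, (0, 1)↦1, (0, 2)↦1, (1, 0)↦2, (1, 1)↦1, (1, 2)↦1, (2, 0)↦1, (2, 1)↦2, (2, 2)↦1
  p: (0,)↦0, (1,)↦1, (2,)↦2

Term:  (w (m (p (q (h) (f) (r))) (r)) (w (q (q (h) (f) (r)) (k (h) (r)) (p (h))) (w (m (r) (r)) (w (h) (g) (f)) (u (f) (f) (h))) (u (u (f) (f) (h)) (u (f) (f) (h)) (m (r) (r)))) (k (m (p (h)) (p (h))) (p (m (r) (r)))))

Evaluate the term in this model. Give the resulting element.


  h = 1
  f = 0
  r = 1
  (q (h) (f) (r)) = q(1, 0, 1) = 0
  (p (q (h) (f) (r))) = p(0,) = 0
  r = 1
  (m (p (q (h) (f) (r))) (r)) = m(0, 1) = 1
  h = 1
  f = 0
  r = 1
  (q (h) (f) (r)) = q(1, 0, 1) = 0
  h = 1
  r = 1
  (k (h) (r)) = k(1, 1) = 1
  h = 1
  (p (h)) = p(1,) = 1
  (q (q (h) (f) (r)) (k (h) (r)) (p (h))) = q(0, 1, 1) = 2
  r = 1
  r = 1
  (m (r) (r)) = m(1, 1) = 1
  h = 1
  g = 2
  f = 0
  (w (h) (g) (f)) = w(1, 2, 0) = 0
  f = 0
  f = 0
  h = 1
  (u (f) (f) (h)) = u(0, 0, 1) = 1
  (w (m (r) (r)) (w (h) (g) (f)) (u (f) (f) (h))) = w(1, 0, 1) = 1
  f = 0
  f = 0
  h = 1
  (u (f) (f) (h)) = u(0, 0, 1) = 1
  f = 0
  f = 0
  h = 1
  (u (f) (f) (h)) = u(0, 0, 1) = 1
  r = 1
  r = 1
  (m (r) (r)) = m(1, 1) = 1
  (u (u (f) (f) (h)) (u (f) (f) (h)) (m (r) (r))) = u(1, 1, 1) = 2
  (w (q (q (h) (f) (r)) (k (h) (r)) (p (h))) (w (m (r) (r)) (w (h) (g) (f)) (u (f) (f) (h))) (u (u (f) (f) (h)) (u (f) (f) (h)) (m (r) (r)))) = w(2, 1, 2) = 1
  h = 1
  (p (h)) = p(1,) = 1
  h = 1
  (p (h)) = p(1,) = 1
  (m (p (h)) (p (h))) = m(1, 1) = 1
  r = 1
  r = 1
  (m (r) (r)) = m(1, 1) = 1
  (p (m (r) (r))) = p(1,) = 1
  (k (m (p (h)) (p (h))) (p (m (r) (r)))) = k(1, 1) = 1
  (w (m (p (q (h) (f) (r))) (r)) (w (q (q (h) (f) (r)) (k (h) (r)) (p (h))) (w (m (r) (r)) (w (h) (g) (f)) (u (f) (f) (h))) (u (u (f) (f) (h)) (u (f) (f) (h)) (m (r) (r)))) (k (m (p (h)) (p (h))) (p (m (r) (r))))) = w(1, 1, 1) = 1

value = 1
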